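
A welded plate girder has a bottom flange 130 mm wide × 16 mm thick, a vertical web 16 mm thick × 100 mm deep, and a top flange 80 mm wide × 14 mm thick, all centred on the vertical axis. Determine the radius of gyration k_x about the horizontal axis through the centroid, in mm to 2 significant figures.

k_x ≈ 49 mm

Break the section into simple shapes (no overlaps), measuring from the bottom-left corner of the bounding box.
Bottom plate: 130 × 16, A = 2 080 mm², y = 8 mm, Ī = 44 373 mm⁴.
Web plate: 16 × 100, A = 1 600 mm², y = 66 mm, Ī = 1 333 333 mm⁴.
Top plate: 80 × 14, A = 1 120 mm², y = 123 mm, Ī = 18 293 mm⁴.
Centroid: ȳ = ΣA·y / ΣA = 54.17 mm.
Transfer each piece to the horizontal axis through the centroid using Ī + A·d² with d = y − 54.17:
  bottom plate: d = -46.17 mm → contributes +4 477 604 mm⁴
  web plate: d = 11.83 mm → contributes +1 557 378 mm⁴
  top plate: d = 68.83 mm → contributes +5 324 884 mm⁴
Total I = 11 359 867 mm⁴.
Radius of gyration: k = √(I/A) = √(11 359 867 / 4 800) = 48.65 mm.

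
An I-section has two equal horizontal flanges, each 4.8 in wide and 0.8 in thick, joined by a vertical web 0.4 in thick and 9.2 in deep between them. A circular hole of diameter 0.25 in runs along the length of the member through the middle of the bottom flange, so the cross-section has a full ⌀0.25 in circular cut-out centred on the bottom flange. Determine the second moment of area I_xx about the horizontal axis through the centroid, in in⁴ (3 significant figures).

Split into non-overlapping primitives; take the origin at the lower-left of the bounding box.
Bottom flange: 4.8 × 0.8, A = 3.84 in², y = 0.4 in, Ī = 0.2048 in⁴.
Web: 0.4 × 9.2, A = 3.68 in², y = 5.4 in, Ī = 25.956 in⁴.
Top flange: 4.8 × 0.8, A = 3.84 in², y = 10.4 in, Ī = 0.2048 in⁴.
Hole (subtracted): ⌀0.25, A = 0.049087 in², y = 0.4 in, Ī = 0.00019175 in⁴.
Centroid: ȳ = ΣA·y / ΣA = 5.4217 in.
Transfer each piece to the horizontal axis through the centroid using Ī + A·d² with d = y − 5.4217:
  bottom flange: d = -5.0217 in → contributes +97.04 in⁴
  web: d = -0.021699 in → contributes +25.958 in⁴
  top flange: d = 4.9783 in → contributes +95.373 in⁴
  hole: d = -5.0217 in → contributes −1.2381 in⁴
Total I = 217.13 in⁴.

I_xx ≈ 217 in⁴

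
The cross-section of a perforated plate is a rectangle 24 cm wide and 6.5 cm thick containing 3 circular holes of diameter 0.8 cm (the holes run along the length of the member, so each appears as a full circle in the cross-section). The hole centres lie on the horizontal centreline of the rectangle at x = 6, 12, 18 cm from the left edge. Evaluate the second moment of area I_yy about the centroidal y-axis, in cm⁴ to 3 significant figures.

I_yy ≈ 7450 cm⁴

Treat the section as a set of non-overlapping primitives; coordinates are from the bounding-box lower-left.
Plate: 24 × 6.5, A = 156 cm², x = 12 cm, Ī = 7 488 cm⁴.
Hole 1 (subtracted): ⌀0.8, A = 0.50265 cm², x = 6 cm, Ī = 0.020106 cm⁴.
Hole 2 (subtracted): ⌀0.8, A = 0.50265 cm², x = 12 cm, Ī = 0.020106 cm⁴.
Hole 3 (subtracted): ⌀0.8, A = 0.50265 cm², x = 18 cm, Ī = 0.020106 cm⁴.
By symmetry the centroid is at mid-width, x̄ = 12 cm.
Transfer each piece to the centroidal y-axis using Ī + A·d² with d = x − 12:
  plate: d = 0 cm → contributes +7 488 cm⁴
  hole 1: d = -6 cm → contributes −18.116 cm⁴
  hole 2: d = 0 cm → contributes −0.020106 cm⁴
  hole 3: d = 6 cm → contributes −18.116 cm⁴
Total I = 7451.7 cm⁴.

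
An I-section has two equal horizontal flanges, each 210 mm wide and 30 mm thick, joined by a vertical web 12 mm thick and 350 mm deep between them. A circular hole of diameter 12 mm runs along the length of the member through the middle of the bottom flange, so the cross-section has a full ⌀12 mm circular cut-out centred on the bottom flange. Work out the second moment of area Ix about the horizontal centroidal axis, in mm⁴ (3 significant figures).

Ix ≈ 4.95 × 10⁸ mm⁴

Treat the section as a set of non-overlapping primitives; coordinates are from the bounding-box lower-left.
Bottom flange: 210 × 30, A = 6 300 mm², y = 15 mm, Ī = 472 500 mm⁴.
Web: 12 × 350, A = 4 200 mm², y = 205 mm, Ī = 42 875 000 mm⁴.
Top flange: 210 × 30, A = 6 300 mm², y = 395 mm, Ī = 472 500 mm⁴.
Hole (subtracted): ⌀12, A = 113.1 mm², y = 15 mm, Ī = 1017.9 mm⁴.
Centroid: ȳ = ΣA·y / ΣA = 206.29 mm.
Transfer each piece to the horizontal centroidal axis using Ī + A·d² with d = y − 206.29:
  bottom flange: d = -191.29 mm → contributes +230 995 811 mm⁴
  web: d = -1.2877 mm → contributes +42 881 965 mm⁴
  top flange: d = 188.71 mm → contributes +224 830 083 mm⁴
  hole: d = -191.29 mm → contributes −4 139 363 mm⁴
Total I = 494 568 497 mm⁴.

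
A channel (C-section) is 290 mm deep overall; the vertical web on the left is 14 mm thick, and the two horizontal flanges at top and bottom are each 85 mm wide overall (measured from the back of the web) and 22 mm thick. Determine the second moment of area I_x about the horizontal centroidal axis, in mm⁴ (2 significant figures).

I_x ≈ 8.5 × 10⁷ mm⁴

Break the section into simple shapes (no overlaps), measuring from the bottom-left corner of the bounding box.
Web: 14 × 290, A = 4 060 mm², y = 145 mm, Ī = 28 453 833 mm⁴.
Top flange (beyond web): 71 × 22, A = 1 562 mm², y = 279 mm, Ī = 63 001 mm⁴.
Bottom flange (beyond web): 71 × 22, A = 1 562 mm², y = 11 mm, Ī = 63 001 mm⁴.
By symmetry the centroid is at mid-height, ȳ = 145 mm.
Transfer each piece to the horizontal centroidal axis using Ī + A·d² with d = y − 145:
  web: d = 0 mm → contributes +28 453 833 mm⁴
  top flange (beyond web): d = 134 mm → contributes +28 110 273 mm⁴
  bottom flange (beyond web): d = -134 mm → contributes +28 110 273 mm⁴
Total I = 84 674 379 mm⁴.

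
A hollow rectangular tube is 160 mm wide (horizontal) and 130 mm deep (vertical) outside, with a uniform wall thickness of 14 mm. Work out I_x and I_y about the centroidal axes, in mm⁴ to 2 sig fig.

I_x ≈ 1.8 × 10⁷ mm⁴, I_y ≈ 2.5 × 10⁷ mm⁴

Treat the section as a set of non-overlapping primitives; coordinates are from the bounding-box lower-left.
Outer rectangle: 160 × 130, A = 20 800 mm², y = 65 mm, Ī = 29 293 333 mm⁴.
Inner void (subtracted): 132 × 102, A = 13 464 mm², y = 65 mm, Ī = 11 673 288 mm⁴.
By symmetry the centroid is at mid-height, ȳ = 65 mm.
All pieces are centred on the centroidal x-axis, so I = ΣĪ (holes subtracted) = 17 620 045 mm⁴.
Repeating about the centroidal y-axis gives I_y = 24 823 605 mm⁴.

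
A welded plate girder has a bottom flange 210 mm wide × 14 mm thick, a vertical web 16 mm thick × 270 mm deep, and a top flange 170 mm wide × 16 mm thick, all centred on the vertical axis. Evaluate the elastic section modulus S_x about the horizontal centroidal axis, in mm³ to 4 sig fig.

Treat the section as a set of non-overlapping primitives; coordinates are from the bounding-box lower-left.
Bottom plate: 210 × 14, A = 2 940 mm², y = 7 mm, Ī = 48 020 mm⁴.
Web plate: 16 × 270, A = 4 320 mm², y = 149 mm, Ī = 26 244 000 mm⁴.
Top plate: 170 × 16, A = 2 720 mm², y = 292 mm, Ī = 58026.7 mm⁴.
Centroid: ȳ = ΣA·y / ΣA = 146.142 mm.
Transfer each piece to the horizontal centroidal axis using Ī + A·d² with d = y − 146.142:
  bottom plate: d = -139.142 mm → contributes +56 968 112 mm⁴
  web plate: d = 2.85772 mm → contributes +26 279 279 mm⁴
  top plate: d = 145.858 mm → contributes +57 924 594 mm⁴
Total I = 141 171 985 mm⁴.
Extreme fibre distance c = 153.858 mm; S = I/c = 917 549 mm³.

S_x ≈ 9.175 × 10⁵ mm³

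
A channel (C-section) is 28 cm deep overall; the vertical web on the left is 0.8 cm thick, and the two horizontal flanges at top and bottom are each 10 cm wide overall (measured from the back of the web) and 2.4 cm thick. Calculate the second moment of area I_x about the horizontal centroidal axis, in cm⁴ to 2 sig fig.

I_x ≈ 8700 cm⁴

Split into non-overlapping primitives; take the origin at the lower-left of the bounding box.
Web: 0.8 × 28, A = 22.4 cm², y = 14 cm, Ī = 1 463 cm⁴.
Top flange (beyond web): 9.2 × 2.4, A = 22.08 cm², y = 26.8 cm, Ī = 10.6 cm⁴.
Bottom flange (beyond web): 9.2 × 2.4, A = 22.08 cm², y = 1.2 cm, Ī = 10.6 cm⁴.
By symmetry the centroid is at mid-height, ȳ = 14 cm.
Transfer each piece to the horizontal centroidal axis using Ī + A·d² with d = y − 14:
  web: d = 0 cm → contributes +1 463 cm⁴
  top flange (beyond web): d = 12.8 cm → contributes +3 628 cm⁴
  bottom flange (beyond web): d = -12.8 cm → contributes +3 628 cm⁴
Total I = 8 720 cm⁴.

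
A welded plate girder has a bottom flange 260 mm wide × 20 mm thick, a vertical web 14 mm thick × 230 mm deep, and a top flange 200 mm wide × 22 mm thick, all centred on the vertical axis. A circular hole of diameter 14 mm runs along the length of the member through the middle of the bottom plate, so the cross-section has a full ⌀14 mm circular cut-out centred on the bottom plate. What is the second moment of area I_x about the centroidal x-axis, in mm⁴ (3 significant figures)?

I_x ≈ 1.63 × 10⁸ mm⁴

Break the section into simple shapes (no overlaps), measuring from the bottom-left corner of the bounding box.
Bottom plate: 260 × 20, A = 5 200 mm², y = 10 mm, Ī = 173 333 mm⁴.
Web plate: 14 × 230, A = 3 220 mm², y = 135 mm, Ī = 14 194 833 mm⁴.
Top plate: 200 × 22, A = 4 400 mm², y = 261 mm, Ī = 177 467 mm⁴.
Hole (subtracted): ⌀14, A = 153.94 mm², y = 10 mm, Ī = 1885.7 mm⁴.
Centroid: ȳ = ΣA·y / ΣA = 128.97 mm.
Transfer each piece to the centroidal x-axis using Ī + A·d² with d = y − 128.97:
  bottom plate: d = -118.97 mm → contributes +73 775 228 mm⁴
  web plate: d = 6.0285 mm → contributes +14 311 858 mm⁴
  top plate: d = 132.03 mm → contributes +76 876 212 mm⁴
  hole: d = -118.97 mm → contributes −2 180 757 mm⁴
Total I = 162 782 541 mm⁴.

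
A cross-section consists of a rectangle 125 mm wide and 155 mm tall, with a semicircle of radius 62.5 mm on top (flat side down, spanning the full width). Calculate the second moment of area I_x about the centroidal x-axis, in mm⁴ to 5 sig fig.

I_x ≈ 9.0894 × 10⁷ mm⁴

Split into non-overlapping primitives; take the origin at the lower-left of the bounding box.
Rectangular body: 125 × 155, A = 19 375 mm², y = 77.5 mm, Ī = 38 790 365 mm⁴.
Semicircular cap: semicircle r = 62.5, A = 6135.923 mm², y = 181.5258 mm, Ī = 1 674 758 mm⁴.
Centroid: ȳ = ΣA·y / ΣA = 102.5204 mm.
Transfer each piece to the centroidal x-axis using Ī + A·d² with d = y − 102.5204:
  rectangular body: d = -25.02044 mm → contributes +50 919 547 mm⁴
  semicircular cap: d = 79.00539 mm → contributes +39 974 277 mm⁴
Total I = 90 893 823 mm⁴.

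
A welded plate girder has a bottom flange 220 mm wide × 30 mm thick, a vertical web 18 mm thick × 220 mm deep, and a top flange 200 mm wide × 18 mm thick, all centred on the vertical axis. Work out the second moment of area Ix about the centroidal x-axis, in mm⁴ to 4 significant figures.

Decompose the section into non-overlapping parts with the origin at the bottom-left of its bounding rectangle.
Bottom plate: 220 × 30, A = 6 600 mm², y = 15 mm, Ī = 495 000 mm⁴.
Web plate: 18 × 220, A = 3 960 mm², y = 140 mm, Ī = 15 972 000 mm⁴.
Top plate: 200 × 18, A = 3 600 mm², y = 259 mm, Ī = 97 200 mm⁴.
Centroid: ȳ = ΣA·y / ΣA = 111.992 mm.
Transfer each piece to the centroidal x-axis using Ī + A·d² with d = y − 111.992:
  bottom plate: d = -96.9915 mm → contributes +62 583 550 mm⁴
  web plate: d = 28.0085 mm → contributes +19 078 520 mm⁴
  top plate: d = 147.008 mm → contributes +77 898 570 mm⁴
Total I = 159 560 639 mm⁴.

Ix ≈ 1.596 × 10⁸ mm⁴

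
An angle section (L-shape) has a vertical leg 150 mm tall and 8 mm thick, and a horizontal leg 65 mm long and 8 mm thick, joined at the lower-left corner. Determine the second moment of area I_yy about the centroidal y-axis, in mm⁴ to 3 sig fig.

I_yy ≈ 4.79 × 10⁵ mm⁴

Break the section into simple shapes (no overlaps), measuring from the bottom-left corner of the bounding box.
Vertical leg: 8 × 150, A = 1 200 mm², x = 4 mm, Ī = 6 400 mm⁴.
Horizontal leg (remainder): 57 × 8, A = 456 mm², x = 36.5 mm, Ī = 123 462 mm⁴.
Centroid: x̄ = ΣA·x / ΣA = 12.949 mm.
Transfer each piece to the centroidal y-axis using Ī + A·d² with d = x − 12.949:
  vertical leg: d = -8.9493 mm → contributes +102 507 mm⁴
  horizontal leg (remainder): d = 23.551 mm → contributes +376 376 mm⁴
Total I = 478 884 mm⁴.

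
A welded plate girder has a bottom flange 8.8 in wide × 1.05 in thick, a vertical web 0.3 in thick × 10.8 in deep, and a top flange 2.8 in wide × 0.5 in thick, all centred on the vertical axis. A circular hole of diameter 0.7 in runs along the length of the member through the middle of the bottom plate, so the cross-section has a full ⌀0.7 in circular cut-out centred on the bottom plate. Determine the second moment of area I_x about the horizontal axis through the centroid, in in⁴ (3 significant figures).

I_x ≈ 241 in⁴

Split into non-overlapping primitives; take the origin at the lower-left of the bounding box.
Bottom plate: 8.8 × 1.05, A = 9.24 in², y = 0.525 in, Ī = 0.84893 in⁴.
Web plate: 0.3 × 10.8, A = 3.24 in², y = 6.45 in, Ī = 31.493 in⁴.
Top plate: 2.8 × 0.5, A = 1.4 in², y = 12.1 in, Ī = 0.029167 in⁴.
Hole (subtracted): ⌀0.7, A = 0.38485 in², y = 0.525 in, Ī = 0.011786 in⁴.
Centroid: ȳ = ΣA·y / ΣA = 3.1483 in.
Transfer each piece to the horizontal axis through the centroid using Ī + A·d² with d = y − 3.1483:
  bottom plate: d = -2.6233 in → contributes +64.436 in⁴
  web plate: d = 3.3017 in → contributes +66.813 in⁴
  top plate: d = 8.9517 in → contributes +112.21 in⁴
  hole: d = -2.6233 in → contributes −2.6602 in⁴
Total I = 240.8 in⁴.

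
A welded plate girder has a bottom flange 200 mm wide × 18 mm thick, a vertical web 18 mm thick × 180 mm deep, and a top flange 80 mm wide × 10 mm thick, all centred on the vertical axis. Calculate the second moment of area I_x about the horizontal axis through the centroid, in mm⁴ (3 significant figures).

Treat the section as a set of non-overlapping primitives; coordinates are from the bounding-box lower-left.
Bottom plate: 200 × 18, A = 3 600 mm², y = 9 mm, Ī = 97 200 mm⁴.
Web plate: 18 × 180, A = 3 240 mm², y = 108 mm, Ī = 8 748 000 mm⁴.
Top plate: 80 × 10, A = 800 mm², y = 203 mm, Ī = 6666.7 mm⁴.
Centroid: ȳ = ΣA·y / ΣA = 71.298 mm.
Transfer each piece to the horizontal axis through the centroid using Ī + A·d² with d = y − 71.298:
  bottom plate: d = -62.298 mm → contributes +14 069 139 mm⁴
  web plate: d = 36.702 mm → contributes +13 112 297 mm⁴
  top plate: d = 131.7 mm → contributes +13 882 910 mm⁴
Total I = 41 064 346 mm⁴.

I_x ≈ 4.11 × 10⁷ mm⁴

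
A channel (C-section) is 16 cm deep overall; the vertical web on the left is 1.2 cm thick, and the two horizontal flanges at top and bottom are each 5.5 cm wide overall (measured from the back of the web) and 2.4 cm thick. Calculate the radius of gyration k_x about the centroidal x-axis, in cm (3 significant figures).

k_x ≈ 5.87 cm

Treat the section as a set of non-overlapping primitives; coordinates are from the bounding-box lower-left.
Web: 1.2 × 16, A = 19.2 cm², y = 8 cm, Ī = 409.6 cm⁴.
Top flange (beyond web): 4.3 × 2.4, A = 10.32 cm², y = 14.8 cm, Ī = 4.9536 cm⁴.
Bottom flange (beyond web): 4.3 × 2.4, A = 10.32 cm², y = 1.2 cm, Ī = 4.9536 cm⁴.
By symmetry the centroid is at mid-height, ȳ = 8 cm.
Transfer each piece to the centroidal x-axis using Ī + A·d² with d = y − 8:
  web: d = 0 cm → contributes +409.6 cm⁴
  top flange (beyond web): d = 6.8 cm → contributes +482.15 cm⁴
  bottom flange (beyond web): d = -6.8 cm → contributes +482.15 cm⁴
Total I = 1373.9 cm⁴.
Radius of gyration: k = √(I/A) = √(1373.9 / 39.84) = 5.8724 cm.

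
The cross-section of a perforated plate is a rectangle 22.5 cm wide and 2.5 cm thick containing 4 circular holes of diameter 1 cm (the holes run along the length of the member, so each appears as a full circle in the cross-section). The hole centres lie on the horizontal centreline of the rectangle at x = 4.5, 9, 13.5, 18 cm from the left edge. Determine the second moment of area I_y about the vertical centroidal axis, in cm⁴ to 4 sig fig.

I_y ≈ 2293 cm⁴

Break the section into simple shapes (no overlaps), measuring from the bottom-left corner of the bounding box.
Plate: 22.5 × 2.5, A = 56.25 cm², x = 11.25 cm, Ī = 2373.05 cm⁴.
Hole 1 (subtracted): ⌀1, A = 0.785398 cm², x = 4.5 cm, Ī = 0.0490874 cm⁴.
Hole 2 (subtracted): ⌀1, A = 0.785398 cm², x = 9 cm, Ī = 0.0490874 cm⁴.
Hole 3 (subtracted): ⌀1, A = 0.785398 cm², x = 13.5 cm, Ī = 0.0490874 cm⁴.
Hole 4 (subtracted): ⌀1, A = 0.785398 cm², x = 18 cm, Ī = 0.0490874 cm⁴.
By symmetry the centroid is at mid-width, x̄ = 11.25 cm.
Transfer each piece to the vertical centroidal axis using Ī + A·d² with d = x − 11.25:
  plate: d = 0 cm → contributes +2373.05 cm⁴
  hole 1: d = -6.75 cm → contributes −35.8338 cm⁴
  hole 2: d = -2.25 cm → contributes −4.02517 cm⁴
  hole 3: d = 2.25 cm → contributes −4.02517 cm⁴
  hole 4: d = 6.75 cm → contributes −35.8338 cm⁴
Total I = 2293.33 cm⁴.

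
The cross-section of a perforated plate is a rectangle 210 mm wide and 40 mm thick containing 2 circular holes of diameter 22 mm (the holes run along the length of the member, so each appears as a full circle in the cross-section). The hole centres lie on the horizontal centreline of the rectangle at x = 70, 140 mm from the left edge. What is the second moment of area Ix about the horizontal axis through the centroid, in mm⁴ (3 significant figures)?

Split into non-overlapping primitives; take the origin at the lower-left of the bounding box.
Plate: 210 × 40, A = 8 400 mm², y = 20 mm, Ī = 1 120 000 mm⁴.
Hole 1 (subtracted): ⌀22, A = 380.13 mm², y = 20 mm, Ī = 11 499 mm⁴.
Hole 2 (subtracted): ⌀22, A = 380.13 mm², y = 20 mm, Ī = 11 499 mm⁴.
By symmetry the centroid is at mid-height, ȳ = 20 mm.
All pieces are centred on the horizontal axis through the centroid, so I = ΣĪ (holes subtracted) = 1 097 002 mm⁴.

Ix ≈ 1.10 × 10⁶ mm⁴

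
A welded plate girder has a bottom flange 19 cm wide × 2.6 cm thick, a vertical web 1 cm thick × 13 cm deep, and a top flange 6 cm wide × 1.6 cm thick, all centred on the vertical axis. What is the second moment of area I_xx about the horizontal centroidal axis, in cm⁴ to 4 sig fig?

I_xx ≈ 2350 cm⁴

Break the section into simple shapes (no overlaps), measuring from the bottom-left corner of the bounding box.
Bottom plate: 19 × 2.6, A = 49.4 cm², y = 1.3 cm, Ī = 27.8287 cm⁴.
Web plate: 1 × 13, A = 13 cm², y = 9.1 cm, Ī = 183.083 cm⁴.
Top plate: 6 × 1.6, A = 9.6 cm², y = 16.4 cm, Ī = 2.048 cm⁴.
Centroid: ȳ = ΣA·y / ΣA = 4.72167 cm.
Transfer each piece to the horizontal centroidal axis using Ī + A·d² with d = y − 4.72167:
  bottom plate: d = -3.42167 cm → contributes +606.194 cm⁴
  web plate: d = 4.37833 cm → contributes +432.291 cm⁴
  top plate: d = 11.6783 cm → contributes +1311.33 cm⁴
Total I = 2349.81 cm⁴.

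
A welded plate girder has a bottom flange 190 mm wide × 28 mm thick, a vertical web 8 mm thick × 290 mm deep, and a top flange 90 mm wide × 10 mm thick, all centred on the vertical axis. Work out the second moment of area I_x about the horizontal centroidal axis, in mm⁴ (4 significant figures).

Decompose the section into non-overlapping parts with the origin at the bottom-left of its bounding rectangle.
Bottom plate: 190 × 28, A = 5 320 mm², y = 14 mm, Ī = 347 573 mm⁴.
Web plate: 8 × 290, A = 2 320 mm², y = 173 mm, Ī = 16 259 333 mm⁴.
Top plate: 90 × 10, A = 900 mm², y = 323 mm, Ī = 7 500 mm⁴.
Centroid: ȳ = ΣA·y / ΣA = 89.7588 mm.
Transfer each piece to the horizontal centroidal axis using Ī + A·d² with d = y − 89.7588:
  bottom plate: d = -75.7588 mm → contributes +30 881 145 mm⁴
  web plate: d = 83.2412 mm → contributes +32 334 846 mm⁴
  top plate: d = 233.241 mm → contributes +48 968 819 mm⁴
Total I = 112 184 810 mm⁴.

I_x ≈ 1.122 × 10⁸ mm⁴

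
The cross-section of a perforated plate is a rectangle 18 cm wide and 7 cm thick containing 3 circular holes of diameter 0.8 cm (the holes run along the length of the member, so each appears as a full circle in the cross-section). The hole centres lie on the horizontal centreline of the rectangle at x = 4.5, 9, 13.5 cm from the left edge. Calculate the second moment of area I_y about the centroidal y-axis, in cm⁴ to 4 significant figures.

I_y ≈ 3382 cm⁴

Treat the section as a set of non-overlapping primitives; coordinates are from the bounding-box lower-left.
Plate: 18 × 7, A = 126 cm², x = 9 cm, Ī = 3 402 cm⁴.
Hole 1 (subtracted): ⌀0.8, A = 0.502655 cm², x = 4.5 cm, Ī = 0.0201062 cm⁴.
Hole 2 (subtracted): ⌀0.8, A = 0.502655 cm², x = 9 cm, Ī = 0.0201062 cm⁴.
Hole 3 (subtracted): ⌀0.8, A = 0.502655 cm², x = 13.5 cm, Ī = 0.0201062 cm⁴.
By symmetry the centroid is at mid-width, x̄ = 9 cm.
Transfer each piece to the centroidal y-axis using Ī + A·d² with d = x − 9:
  plate: d = 0 cm → contributes +3 402 cm⁴
  hole 1: d = -4.5 cm → contributes −10.1989 cm⁴
  hole 2: d = 0 cm → contributes −0.0201062 cm⁴
  hole 3: d = 4.5 cm → contributes −10.1989 cm⁴
Total I = 3381.58 cm⁴.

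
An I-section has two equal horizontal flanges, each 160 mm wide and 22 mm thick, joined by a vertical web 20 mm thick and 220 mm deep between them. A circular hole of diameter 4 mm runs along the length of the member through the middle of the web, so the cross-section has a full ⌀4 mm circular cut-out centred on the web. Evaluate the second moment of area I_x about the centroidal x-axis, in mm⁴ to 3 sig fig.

Decompose the section into non-overlapping parts with the origin at the bottom-left of its bounding rectangle.
Bottom flange: 160 × 22, A = 3 520 mm², y = 11 mm, Ī = 141 973 mm⁴.
Web: 20 × 220, A = 4 400 mm², y = 132 mm, Ī = 17 746 667 mm⁴.
Top flange: 160 × 22, A = 3 520 mm², y = 253 mm, Ī = 141 973 mm⁴.
Hole (subtracted): ⌀4, A = 12.566 mm², y = 132 mm, Ī = 12.566 mm⁴.
By symmetry the centroid is at mid-height, ȳ = 132 mm.
Transfer each piece to the centroidal x-axis using Ī + A·d² with d = y − 132:
  bottom flange: d = -121 mm → contributes +51 678 293 mm⁴
  web: d = 0 mm → contributes +17 746 667 mm⁴
  top flange: d = 121 mm → contributes +51 678 293 mm⁴
  hole: d = 0 mm → contributes −12.566 mm⁴
Total I = 121 103 241 mm⁴.

I_x ≈ 1.21 × 10⁸ mm⁴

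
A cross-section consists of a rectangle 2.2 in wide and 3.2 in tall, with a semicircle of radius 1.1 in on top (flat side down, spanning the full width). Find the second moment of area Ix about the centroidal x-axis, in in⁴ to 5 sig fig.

Split into non-overlapping primitives; take the origin at the lower-left of the bounding box.
Rectangular body: 2.2 × 3.2, A = 7.04 in², y = 1.6 in, Ī = 6.007467 in⁴.
Semicircular cap: semicircle r = 1.1, A = 1.900664 in², y = 3.666854 in, Ī = 0.1606952 in⁴.
Centroid: ȳ = ΣA·y / ΣA = 2.039385 in.
Transfer each piece to the centroidal x-axis using Ī + A·d² with d = y − 2.039385:
  rectangular body: d = -0.4393852 in → contributes +7.366604 in⁴
  semicircular cap: d = 1.627469 in → contributes +5.1949 in⁴
Total I = 12.5615 in⁴.

Ix ≈ 12.562 in⁴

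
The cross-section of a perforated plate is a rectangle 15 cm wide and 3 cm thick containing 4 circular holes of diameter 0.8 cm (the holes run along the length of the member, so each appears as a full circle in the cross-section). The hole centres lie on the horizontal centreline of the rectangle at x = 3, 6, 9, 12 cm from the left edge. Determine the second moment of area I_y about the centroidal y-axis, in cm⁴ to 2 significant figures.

I_y ≈ 820 cm⁴

Split into non-overlapping primitives; take the origin at the lower-left of the bounding box.
Plate: 15 × 3, A = 45 cm², x = 7.5 cm, Ī = 843.8 cm⁴.
Hole 1 (subtracted): ⌀0.8, A = 0.5027 cm², x = 3 cm, Ī = 0.02011 cm⁴.
Hole 2 (subtracted): ⌀0.8, A = 0.5027 cm², x = 6 cm, Ī = 0.02011 cm⁴.
Hole 3 (subtracted): ⌀0.8, A = 0.5027 cm², x = 9 cm, Ī = 0.02011 cm⁴.
Hole 4 (subtracted): ⌀0.8, A = 0.5027 cm², x = 12 cm, Ī = 0.02011 cm⁴.
By symmetry the centroid is at mid-width, x̄ = 7.5 cm.
Transfer each piece to the centroidal y-axis using Ī + A·d² with d = x − 7.5:
  plate: d = 0 cm → contributes +843.8 cm⁴
  hole 1: d = -4.5 cm → contributes −10.2 cm⁴
  hole 2: d = -1.5 cm → contributes −1.151 cm⁴
  hole 3: d = 1.5 cm → contributes −1.151 cm⁴
  hole 4: d = 4.5 cm → contributes −10.2 cm⁴
Total I = 821.1 cm⁴.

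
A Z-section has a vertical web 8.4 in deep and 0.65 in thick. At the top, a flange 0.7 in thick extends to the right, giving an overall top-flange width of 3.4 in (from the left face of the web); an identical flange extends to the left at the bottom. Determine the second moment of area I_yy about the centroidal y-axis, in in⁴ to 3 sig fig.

I_yy ≈ 13.7 in⁴

Break the section into simple shapes (no overlaps), measuring from the bottom-left corner of the bounding box.
Web: 0.65 × 8.4, A = 5.46 in², x = 3.075 in, Ī = 0.19224 in⁴.
Top flange (beyond web): 2.75 × 0.7, A = 1.925 in², x = 4.775 in, Ī = 1.2132 in⁴.
Bottom flange (beyond web): 2.75 × 0.7, A = 1.925 in², x = 1.375 in, Ī = 1.2132 in⁴.
Centroid: x̄ = ΣA·x / ΣA = 3.075 in.
Transfer each piece to the centroidal y-axis using Ī + A·d² with d = x − 3.075:
  web: d = 0 in → contributes +0.19224 in⁴
  top flange (beyond web): d = 1.7 in → contributes +6.7764 in⁴
  bottom flange (beyond web): d = -1.7 in → contributes +6.7764 in⁴
Total I = 13.745 in⁴.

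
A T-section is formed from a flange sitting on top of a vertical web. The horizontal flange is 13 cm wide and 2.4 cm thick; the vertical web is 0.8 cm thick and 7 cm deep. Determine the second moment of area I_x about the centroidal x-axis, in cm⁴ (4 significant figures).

Decompose the section into non-overlapping parts with the origin at the bottom-left of its bounding rectangle.
Flange: 13 × 2.4, A = 31.2 cm², y = 8.2 cm, Ī = 14.976 cm⁴.
Web: 0.8 × 7, A = 5.6 cm², y = 3.5 cm, Ī = 22.8667 cm⁴.
Centroid: ȳ = ΣA·y / ΣA = 7.48478 cm.
Transfer each piece to the centroidal x-axis using Ī + A·d² with d = y − 7.48478:
  flange: d = 0.715217 cm → contributes +30.9359 cm⁴
  web: d = -3.98478 cm → contributes +111.786 cm⁴
Total I = 142.722 cm⁴.

I_x ≈ 142.7 cm⁴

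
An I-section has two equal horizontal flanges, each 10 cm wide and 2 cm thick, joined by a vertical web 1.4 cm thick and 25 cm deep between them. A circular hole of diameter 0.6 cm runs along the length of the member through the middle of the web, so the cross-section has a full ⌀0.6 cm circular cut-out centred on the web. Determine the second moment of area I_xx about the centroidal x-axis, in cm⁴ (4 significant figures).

Decompose the section into non-overlapping parts with the origin at the bottom-left of its bounding rectangle.
Bottom flange: 10 × 2, A = 20 cm², y = 1 cm, Ī = 6.66667 cm⁴.
Web: 1.4 × 25, A = 35 cm², y = 14.5 cm, Ī = 1822.92 cm⁴.
Top flange: 10 × 2, A = 20 cm², y = 28 cm, Ī = 6.66667 cm⁴.
Hole (subtracted): ⌀0.6, A = 0.282743 cm², y = 14.5 cm, Ī = 0.00636173 cm⁴.
By symmetry the centroid is at mid-height, ȳ = 14.5 cm.
Transfer each piece to the centroidal x-axis using Ī + A·d² with d = y − 14.5:
  bottom flange: d = -13.5 cm → contributes +3651.67 cm⁴
  web: d = 0 cm → contributes +1822.92 cm⁴
  top flange: d = 13.5 cm → contributes +3651.67 cm⁴
  hole: d = 0 cm → contributes −0.00636173 cm⁴
Total I = 9126.24 cm⁴.

I_xx ≈ 9126 cm⁴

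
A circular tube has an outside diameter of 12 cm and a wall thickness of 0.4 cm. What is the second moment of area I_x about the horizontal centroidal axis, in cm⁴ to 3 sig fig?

I_x ≈ 245 cm⁴

Break the section into simple shapes (no overlaps), measuring from the bottom-left corner of the bounding box.
Outer circle: ⌀12, A = 113.1 cm², y = 6 cm, Ī = 1017.9 cm⁴.
Bore (subtracted): ⌀11.2, A = 98.52 cm², y = 6 cm, Ī = 772.4 cm⁴.
By symmetry the centroid is at mid-height, ȳ = 6 cm.
All pieces are centred on the horizontal centroidal axis, so I = ΣĪ (holes subtracted) = 245.48 cm⁴.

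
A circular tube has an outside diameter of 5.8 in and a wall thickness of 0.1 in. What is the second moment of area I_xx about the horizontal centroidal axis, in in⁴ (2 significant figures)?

Decompose the section into non-overlapping parts with the origin at the bottom-left of its bounding rectangle.
Outer circle: ⌀5.8, A = 26.42 in², y = 2.9 in, Ī = 55.55 in⁴.
Bore (subtracted): ⌀5.6, A = 24.63 in², y = 2.9 in, Ī = 48.27 in⁴.
By symmetry the centroid is at mid-height, ȳ = 2.9 in.
All pieces are centred on the horizontal centroidal axis, so I = ΣĪ (holes subtracted) = 7.275 in⁴.

I_xx ≈ 7.3 in⁴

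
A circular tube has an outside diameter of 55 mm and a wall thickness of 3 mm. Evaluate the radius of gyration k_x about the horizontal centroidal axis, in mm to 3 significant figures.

Split into non-overlapping primitives; take the origin at the lower-left of the bounding box.
Outer circle: ⌀55, A = 2375.8 mm², y = 27.5 mm, Ī = 449 180 mm⁴.
Bore (subtracted): ⌀49, A = 1885.7 mm², y = 27.5 mm, Ī = 282 979 mm⁴.
By symmetry the centroid is at mid-height, ȳ = 27.5 mm.
All pieces are centred on the horizontal centroidal axis, so I = ΣĪ (holes subtracted) = 166 201 mm⁴.
Radius of gyration: k = √(I/A) = √(166 201 / 490.09) = 18.415 mm.

k_x ≈ 18.4 mm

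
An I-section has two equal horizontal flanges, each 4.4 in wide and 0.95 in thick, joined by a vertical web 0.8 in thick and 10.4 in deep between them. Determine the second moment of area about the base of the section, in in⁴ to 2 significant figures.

Break the section into simple shapes (no overlaps), measuring from the bottom-left corner of the bounding box.
Bottom flange: 4.4 × 0.95, A = 4.18 in², y = 0.475 in, Ī = 0.3144 in⁴.
Web: 0.8 × 10.4, A = 8.32 in², y = 6.15 in, Ī = 74.99 in⁴.
Top flange: 4.4 × 0.95, A = 4.18 in², y = 11.83 in, Ī = 0.3144 in⁴.
Transfer each piece to a horizontal axis along the bottom face using Ī + A·d² with d = y − 0:
  bottom flange: d = 0.475 in → contributes +1.257 in⁴
  web: d = 6.15 in → contributes +389.7 in⁴
  top flange: d = 11.83 in → contributes +584.8 in⁴
Total I = 975.7 in⁴.

I_base ≈ 980 in⁴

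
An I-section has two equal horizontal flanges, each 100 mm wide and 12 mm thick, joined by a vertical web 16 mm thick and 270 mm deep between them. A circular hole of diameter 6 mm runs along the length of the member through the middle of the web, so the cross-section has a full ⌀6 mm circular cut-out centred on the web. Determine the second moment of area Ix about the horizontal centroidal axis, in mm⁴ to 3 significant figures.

Split into non-overlapping primitives; take the origin at the lower-left of the bounding box.
Bottom flange: 100 × 12, A = 1 200 mm², y = 6 mm, Ī = 14 400 mm⁴.
Web: 16 × 270, A = 4 320 mm², y = 147 mm, Ī = 26 244 000 mm⁴.
Top flange: 100 × 12, A = 1 200 mm², y = 288 mm, Ī = 14 400 mm⁴.
Hole (subtracted): ⌀6, A = 28.274 mm², y = 147 mm, Ī = 63.617 mm⁴.
By symmetry the centroid is at mid-height, ȳ = 147 mm.
Transfer each piece to the horizontal centroidal axis using Ī + A·d² with d = y − 147:
  bottom flange: d = -141 mm → contributes +23 871 600 mm⁴
  web: d = 0 mm → contributes +26 244 000 mm⁴
  top flange: d = 141 mm → contributes +23 871 600 mm⁴
  hole: d = 0 mm → contributes −63.617 mm⁴
Total I = 73 987 136 mm⁴.

Ix ≈ 7.40 × 10⁷ mm⁴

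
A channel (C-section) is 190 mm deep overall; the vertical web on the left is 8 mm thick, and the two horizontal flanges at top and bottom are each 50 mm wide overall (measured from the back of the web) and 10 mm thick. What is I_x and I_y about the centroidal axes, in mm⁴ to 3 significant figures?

I_x ≈ 1.14 × 10⁷ mm⁴, I_y ≈ 4.70 × 10⁵ mm⁴

Break the section into simple shapes (no overlaps), measuring from the bottom-left corner of the bounding box.
Web: 8 × 190, A = 1 520 mm², y = 95 mm, Ī = 4 572 667 mm⁴.
Top flange (beyond web): 42 × 10, A = 420 mm², y = 185 mm, Ī = 3 500 mm⁴.
Bottom flange (beyond web): 42 × 10, A = 420 mm², y = 5 mm, Ī = 3 500 mm⁴.
By symmetry the centroid is at mid-height, ȳ = 95 mm.
Transfer each piece to the centroidal x-axis using Ī + A·d² with d = y − 95:
  web: d = 0 mm → contributes +4 572 667 mm⁴
  top flange (beyond web): d = 90 mm → contributes +3 405 500 mm⁴
  bottom flange (beyond web): d = -90 mm → contributes +3 405 500 mm⁴
Total I = 11 383 667 mm⁴.
For the y-axis: x̄ = 12.898 mm.
Repeating about the centroidal y-axis gives I_y = 469 722 mm⁴.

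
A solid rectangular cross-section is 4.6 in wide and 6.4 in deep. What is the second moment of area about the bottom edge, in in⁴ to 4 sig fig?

The section: 4.6 × 6.4, A = 29.44 in², y = 3.2 in, Ī = 100.489 in⁴.
Transfer it to the bottom edge using Ī + A·d² with d = y − 0:
  the section: d = 3.2 in → contributes +401.954 in⁴
Total I = 401.954 in⁴.

I_base ≈ 402.0 in⁴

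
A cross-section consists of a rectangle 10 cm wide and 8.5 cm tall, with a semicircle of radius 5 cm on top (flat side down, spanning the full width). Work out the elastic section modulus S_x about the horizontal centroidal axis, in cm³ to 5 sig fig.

S_x ≈ 230.91 cm³

Split into non-overlapping primitives; take the origin at the lower-left of the bounding box.
Rectangular body: 10 × 8.5, A = 85 cm², y = 4.25 cm, Ī = 511.7708 cm⁴.
Semicircular cap: semicircle r = 5, A = 39.26991 cm², y = 10.62207 cm, Ī = 68.5981 cm⁴.
Centroid: ȳ = ΣA·y / ΣA = 6.263604 cm.
Transfer each piece to the horizontal centroidal axis using Ī + A·d² with d = y − 6.263604:
  rectangular body: d = -2.013604 cm → contributes +856.4121 cm⁴
  semicircular cap: d = 4.358461 cm → contributes +814.5766 cm⁴
Total I = 1670.989 cm⁴.
Extreme fibre distance c = 7.236396 cm; S = I/c = 230.9145 cm³.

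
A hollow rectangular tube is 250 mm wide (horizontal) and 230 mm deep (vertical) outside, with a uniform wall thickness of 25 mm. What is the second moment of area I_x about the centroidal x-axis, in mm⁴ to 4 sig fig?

I_x ≈ 1.563 × 10⁸ mm⁴

Break the section into simple shapes (no overlaps), measuring from the bottom-left corner of the bounding box.
Outer rectangle: 250 × 230, A = 57 500 mm², y = 115 mm, Ī = 253 479 167 mm⁴.
Inner void (subtracted): 200 × 180, A = 36 000 mm², y = 115 mm, Ī = 97 200 000 mm⁴.
By symmetry the centroid is at mid-height, ȳ = 115 mm.
All pieces are centred on the centroidal x-axis, so I = ΣĪ (holes subtracted) = 156 279 167 mm⁴.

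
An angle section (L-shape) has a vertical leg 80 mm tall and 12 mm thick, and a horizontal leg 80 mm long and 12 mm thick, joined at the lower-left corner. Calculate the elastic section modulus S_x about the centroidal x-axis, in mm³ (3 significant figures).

S_x ≈ 1.85 × 10⁴ mm³

Treat the section as a set of non-overlapping primitives; coordinates are from the bounding-box lower-left.
Vertical leg: 12 × 80, A = 960 mm², y = 40 mm, Ī = 512 000 mm⁴.
Horizontal leg (remainder): 68 × 12, A = 816 mm², y = 6 mm, Ī = 9 792 mm⁴.
Centroid: ȳ = ΣA·y / ΣA = 24.378 mm.
Transfer each piece to the centroidal x-axis using Ī + A·d² with d = y − 24.378:
  vertical leg: d = 15.622 mm → contributes +746 274 mm⁴
  horizontal leg (remainder): d = -18.378 mm → contributes +285 408 mm⁴
Total I = 1 031 682 mm⁴.
Extreme fibre distance c = 55.622 mm; S = I/c = 18 548 mm³.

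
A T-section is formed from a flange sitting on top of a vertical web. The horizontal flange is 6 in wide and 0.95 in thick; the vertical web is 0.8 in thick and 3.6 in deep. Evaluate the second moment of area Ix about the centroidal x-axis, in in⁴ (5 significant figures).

Ix ≈ 13.442 in⁴

Break the section into simple shapes (no overlaps), measuring from the bottom-left corner of the bounding box.
Flange: 6 × 0.95, A = 5.7 in², y = 4.075 in, Ī = 0.4286875 in⁴.
Web: 0.8 × 3.6, A = 2.88 in², y = 1.8 in, Ī = 3.1104 in⁴.
Centroid: ȳ = ΣA·y / ΣA = 3.311364 in.
Transfer each piece to the centroidal x-axis using Ī + A·d² with d = y − 3.311364:
  flange: d = 0.7636364 in → contributes +3.752588 in⁴
  web: d = -1.511364 in → contributes +9.688954 in⁴
Total I = 13.44154 in⁴.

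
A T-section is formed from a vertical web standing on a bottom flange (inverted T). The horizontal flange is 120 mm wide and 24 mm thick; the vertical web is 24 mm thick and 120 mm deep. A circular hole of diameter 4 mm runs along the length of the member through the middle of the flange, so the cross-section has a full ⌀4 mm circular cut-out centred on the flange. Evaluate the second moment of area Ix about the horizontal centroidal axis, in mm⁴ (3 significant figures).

Ix ≈ 1.10 × 10⁷ mm⁴

Break the section into simple shapes (no overlaps), measuring from the bottom-left corner of the bounding box.
Flange: 120 × 24, A = 2 880 mm², y = 12 mm, Ī = 138 240 mm⁴.
Web: 24 × 120, A = 2 880 mm², y = 84 mm, Ī = 3 456 000 mm⁴.
Hole (subtracted): ⌀4, A = 12.566 mm², y = 12 mm, Ī = 12.566 mm⁴.
Centroid: ȳ = ΣA·y / ΣA = 48.079 mm.
Transfer each piece to the horizontal centroidal axis using Ī + A·d² with d = y − 48.079:
  flange: d = -36.079 mm → contributes +3 887 059 mm⁴
  web: d = 35.921 mm → contributes +7 172 176 mm⁴
  hole: d = -36.079 mm → contributes −16 370 mm⁴
Total I = 11 042 866 mm⁴.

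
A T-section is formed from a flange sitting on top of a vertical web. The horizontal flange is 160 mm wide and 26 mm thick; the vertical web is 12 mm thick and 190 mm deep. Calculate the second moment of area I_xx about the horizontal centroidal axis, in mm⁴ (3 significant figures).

Split into non-overlapping primitives; take the origin at the lower-left of the bounding box.
Flange: 160 × 26, A = 4 160 mm², y = 203 mm, Ī = 234 347 mm⁴.
Web: 12 × 190, A = 2 280 mm², y = 95 mm, Ī = 6 859 000 mm⁴.
Centroid: ȳ = ΣA·y / ΣA = 164.76 mm.
Transfer each piece to the horizontal centroidal axis using Ī + A·d² with d = y − 164.76:
  flange: d = 38.236 mm → contributes +6 316 240 mm⁴
  web: d = -69.764 mm → contributes +17 955 788 mm⁴
Total I = 24 272 028 mm⁴.

I_xx ≈ 2.43 × 10⁷ mm⁴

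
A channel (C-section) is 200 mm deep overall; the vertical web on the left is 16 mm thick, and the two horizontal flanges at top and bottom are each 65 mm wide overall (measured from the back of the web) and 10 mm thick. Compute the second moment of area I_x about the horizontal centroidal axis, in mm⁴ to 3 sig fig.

Split into non-overlapping primitives; take the origin at the lower-left of the bounding box.
Web: 16 × 200, A = 3 200 mm², y = 100 mm, Ī = 10 666 667 mm⁴.
Top flange (beyond web): 49 × 10, A = 490 mm², y = 195 mm, Ī = 4083.3 mm⁴.
Bottom flange (beyond web): 49 × 10, A = 490 mm², y = 5 mm, Ī = 4083.3 mm⁴.
By symmetry the centroid is at mid-height, ȳ = 100 mm.
Transfer each piece to the horizontal centroidal axis using Ī + A·d² with d = y − 100:
  web: d = 0 mm → contributes +10 666 667 mm⁴
  top flange (beyond web): d = 95 mm → contributes +4 426 333 mm⁴
  bottom flange (beyond web): d = -95 mm → contributes +4 426 333 mm⁴
Total I = 19 519 333 mm⁴.

I_x ≈ 1.95 × 10⁷ mm⁴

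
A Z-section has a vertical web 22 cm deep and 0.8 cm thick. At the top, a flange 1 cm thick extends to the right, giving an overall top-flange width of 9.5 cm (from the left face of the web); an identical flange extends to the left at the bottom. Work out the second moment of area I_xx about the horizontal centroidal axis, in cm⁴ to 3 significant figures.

I_xx ≈ 2630 cm⁴

Split into non-overlapping primitives; take the origin at the lower-left of the bounding box.
Web: 0.8 × 22, A = 17.6 cm², y = 11 cm, Ī = 709.87 cm⁴.
Top flange (beyond web): 8.7 × 1, A = 8.7 cm², y = 21.5 cm, Ī = 0.725 cm⁴.
Bottom flange (beyond web): 8.7 × 1, A = 8.7 cm², y = 0.5 cm, Ī = 0.725 cm⁴.
Centroid: ȳ = ΣA·y / ΣA = 11 cm.
Transfer each piece to the horizontal centroidal axis using Ī + A·d² with d = y − 11:
  web: d = 0 cm → contributes +709.87 cm⁴
  top flange (beyond web): d = 10.5 cm → contributes +959.9 cm⁴
  bottom flange (beyond web): d = -10.5 cm → contributes +959.9 cm⁴
Total I = 2629.7 cm⁴.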